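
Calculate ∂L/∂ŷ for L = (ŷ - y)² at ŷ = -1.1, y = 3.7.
∂L/∂ŷ = -9.6

∂L/∂ŷ = 2(ŷ - y) = 2(-1.1 - 3.7) = 2(-4.8) = -9.6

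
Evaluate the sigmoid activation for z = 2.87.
0.9463

sigmoid(2.87) = 1/(1 + e^(-2.87)) = 1/(1 + 0.0567) = 0.9463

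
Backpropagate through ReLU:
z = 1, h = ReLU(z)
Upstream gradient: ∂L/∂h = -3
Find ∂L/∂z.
∂L/∂z = -3

h = ReLU(1) = 1
Since z > 0: ∂h/∂z = 1
∂L/∂z = ∂L/∂h · ∂h/∂z = -3 × 1 = -3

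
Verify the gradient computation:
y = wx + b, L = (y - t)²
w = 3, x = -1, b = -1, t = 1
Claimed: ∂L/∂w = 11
Incorrect

y = (3)(-1) + -1 = -4
∂L/∂y = 2(y - t) = 2(-4 - 1) = -10
∂y/∂w = x = -1
∂L/∂w = -10 × -1 = 10

Claimed value: 11
Incorrect: The correct gradient is 10.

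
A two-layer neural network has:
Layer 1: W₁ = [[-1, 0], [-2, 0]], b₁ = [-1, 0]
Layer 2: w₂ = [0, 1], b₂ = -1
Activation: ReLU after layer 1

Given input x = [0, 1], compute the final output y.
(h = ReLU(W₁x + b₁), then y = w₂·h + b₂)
y = -1

Layer 1 pre-activation: z₁ = [-1, 0]
After ReLU: h = [0, 0]
Layer 2 output: y = 0×0 + 1×0 + -1 = -1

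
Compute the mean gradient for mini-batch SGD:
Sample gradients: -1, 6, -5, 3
Average gradient = 0.75

Average = (1/4)(-1 + 6 + -5 + 3) = 3/4 = 0.75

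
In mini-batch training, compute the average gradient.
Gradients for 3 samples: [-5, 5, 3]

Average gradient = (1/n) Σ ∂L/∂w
Average gradient = 1

Average = (1/3)(-5 + 5 + 3) = 3/3 = 1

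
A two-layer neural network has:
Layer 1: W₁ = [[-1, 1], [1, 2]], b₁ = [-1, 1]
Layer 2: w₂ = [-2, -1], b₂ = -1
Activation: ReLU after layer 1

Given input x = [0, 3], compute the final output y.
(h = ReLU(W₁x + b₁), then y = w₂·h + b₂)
y = -12

Layer 1 pre-activation: z₁ = [2, 7]
After ReLU: h = [2, 7]
Layer 2 output: y = -2×2 + -1×7 + -1 = -12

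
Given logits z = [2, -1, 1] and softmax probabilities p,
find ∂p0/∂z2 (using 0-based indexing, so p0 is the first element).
∂p0/∂z2 = -0.183

p = softmax(z) = [0.7054, 0.03512, 0.2595]
p0 = 0.7054, p2 = 0.2595

∂p0/∂z2 = -p0 × p2 = -0.7054 × 0.2595 = -0.183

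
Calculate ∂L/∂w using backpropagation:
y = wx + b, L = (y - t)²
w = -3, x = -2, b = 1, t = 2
∂L/∂w = -20

y = wx + b = (-3)(-2) + 1 = 7
∂L/∂y = 2(y - t) = 2(7 - 2) = 10
∂y/∂w = x = -2
∂L/∂w = ∂L/∂y · ∂y/∂w = 10 × -2 = -20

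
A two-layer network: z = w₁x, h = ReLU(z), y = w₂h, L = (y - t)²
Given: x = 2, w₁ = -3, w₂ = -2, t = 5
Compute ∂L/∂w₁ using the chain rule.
∂L/∂w₁ = 0

Forward pass:
z = w₁x = -3×2 = -6
h = ReLU(-6) = 0
y = w₂h = -2×0 = 0

Backward pass:
∂L/∂y = 2(y - t) = 2(0 - 5) = -10
∂y/∂h = w₂ = -2
∂h/∂z = 0 (ReLU derivative)
∂z/∂w₁ = x = 2

∂L/∂w₁ = -10 × -2 × 0 × 2 = 0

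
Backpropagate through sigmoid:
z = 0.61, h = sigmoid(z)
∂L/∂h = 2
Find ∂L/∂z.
∂L/∂z = 0.4562

σ(0.61) = 0.6479
σ'(0.61) = σ(0.61)(1 - σ(0.61)) = 0.6479 × 0.3521 = 0.2281
∂L/∂z = ∂L/∂h · σ'(z) = 2 × 0.2281 = 0.4562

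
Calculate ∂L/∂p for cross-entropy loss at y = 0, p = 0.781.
∂L/∂p = 4.566

∂L/∂p = -y/p + (1-y)/(1-p) = 0 + 1/0.219 = 4.566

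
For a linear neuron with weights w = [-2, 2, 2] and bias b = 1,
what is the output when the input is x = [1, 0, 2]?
y = 3

y = (-2)(1) + (2)(0) + (2)(2) + 1 = 3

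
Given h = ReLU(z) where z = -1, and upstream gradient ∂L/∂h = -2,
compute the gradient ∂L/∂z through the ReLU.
∂L/∂z = 0

h = ReLU(-1) = 0
Since z < 0: ∂h/∂z = 0
∂L/∂z = ∂L/∂h · ∂h/∂z = -2 × 0 = 0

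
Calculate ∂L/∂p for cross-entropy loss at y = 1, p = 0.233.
∂L/∂p = -4.292

∂L/∂p = -y/p + (1-y)/(1-p) = -1/0.233 + 0 = -4.292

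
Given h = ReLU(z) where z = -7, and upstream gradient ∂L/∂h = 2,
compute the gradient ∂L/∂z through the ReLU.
∂L/∂z = 0

h = ReLU(-7) = 0
Since z < 0: ∂h/∂z = 0
∂L/∂z = ∂L/∂h · ∂h/∂z = 2 × 0 = 0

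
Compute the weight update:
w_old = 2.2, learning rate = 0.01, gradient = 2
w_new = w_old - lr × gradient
w_new = 2.18

w_new = w - η·∂L/∂w = 2.2 - 0.01×(2) = 2.2 - (0.02) = 2.18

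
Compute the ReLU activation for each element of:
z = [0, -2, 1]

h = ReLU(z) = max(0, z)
h = [0, 0, 1]

ReLU applied element-wise: max(0,0)=0, max(0,-2)=0, max(0,1)=1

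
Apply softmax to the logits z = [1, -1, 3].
p = [0.1173, 0.0159, 0.8668]

exp(z) = [2.718, 0.3679, 20.09]
Sum = 23.17
p = [0.1173, 0.0159, 0.8668]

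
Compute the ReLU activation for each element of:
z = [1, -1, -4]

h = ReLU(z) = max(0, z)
h = [1, 0, 0]

ReLU applied element-wise: max(0,1)=1, max(0,-1)=0, max(0,-4)=0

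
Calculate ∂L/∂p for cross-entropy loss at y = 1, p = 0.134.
∂L/∂p = -7.463

∂L/∂p = -y/p + (1-y)/(1-p) = -1/0.134 + 0 = -7.463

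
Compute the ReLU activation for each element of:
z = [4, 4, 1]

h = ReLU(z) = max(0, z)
h = [4, 4, 1]

ReLU applied element-wise: max(0,4)=4, max(0,4)=4, max(0,1)=1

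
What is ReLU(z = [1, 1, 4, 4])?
h = [1, 1, 4, 4]

ReLU applied element-wise: max(0,1)=1, max(0,1)=1, max(0,4)=4, max(0,4)=4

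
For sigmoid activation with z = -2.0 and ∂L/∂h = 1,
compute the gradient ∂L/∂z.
∂L/∂z = 0.105

σ(-2.0) = 0.1192
σ'(-2.0) = σ(-2.0)(1 - σ(-2.0)) = 0.1192 × 0.8808 = 0.105
∂L/∂z = ∂L/∂h · σ'(z) = 1 × 0.105 = 0.105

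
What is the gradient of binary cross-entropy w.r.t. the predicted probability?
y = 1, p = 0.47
∂L/∂p = -2.128

∂L/∂p = -y/p + (1-y)/(1-p) = -1/0.47 + 0 = -2.128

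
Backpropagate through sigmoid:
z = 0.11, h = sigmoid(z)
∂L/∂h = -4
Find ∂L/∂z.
∂L/∂z = -0.997

σ(0.11) = 0.5275
σ'(0.11) = σ(0.11)(1 - σ(0.11)) = 0.5275 × 0.4725 = 0.2492
∂L/∂z = ∂L/∂h · σ'(z) = -4 × 0.2492 = -0.997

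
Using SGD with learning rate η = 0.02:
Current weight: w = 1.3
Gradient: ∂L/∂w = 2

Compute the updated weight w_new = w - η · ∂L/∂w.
w_new = 1.26

w_new = w - η·∂L/∂w = 1.3 - 0.02×(2) = 1.3 - (0.04) = 1.26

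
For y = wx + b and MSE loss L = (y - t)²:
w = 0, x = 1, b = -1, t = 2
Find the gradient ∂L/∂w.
∂L/∂w = -6

y = wx + b = (0)(1) + -1 = -1
∂L/∂y = 2(y - t) = 2(-1 - 2) = -6
∂y/∂w = x = 1
∂L/∂w = ∂L/∂y · ∂y/∂w = -6 × 1 = -6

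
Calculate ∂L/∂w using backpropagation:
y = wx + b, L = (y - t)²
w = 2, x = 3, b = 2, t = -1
∂L/∂w = 54

y = wx + b = (2)(3) + 2 = 8
∂L/∂y = 2(y - t) = 2(8 - -1) = 18
∂y/∂w = x = 3
∂L/∂w = ∂L/∂y · ∂y/∂w = 18 × 3 = 54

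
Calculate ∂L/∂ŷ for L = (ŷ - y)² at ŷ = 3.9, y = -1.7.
∂L/∂ŷ = 11.2

∂L/∂ŷ = 2(ŷ - y) = 2(3.9 - -1.7) = 2(5.6) = 11.2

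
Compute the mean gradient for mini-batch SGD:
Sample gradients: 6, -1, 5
Average gradient = 3.333

Average = (1/3)(6 + -1 + 5) = 10/3 = 3.333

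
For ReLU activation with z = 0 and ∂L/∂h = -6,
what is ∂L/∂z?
∂L/∂z = 0

h = ReLU(0) = 0
At z = 0: ∂h/∂z = 0 (by convention)
∂L/∂z = ∂L/∂h · ∂h/∂z = -6 × 0 = 0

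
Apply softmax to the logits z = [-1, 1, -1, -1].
p = [0.0963, 0.7112, 0.0963, 0.0963]

exp(z) = [0.3679, 2.718, 0.3679, 0.3679]
Sum = 3.822
p = [0.0963, 0.7112, 0.0963, 0.0963]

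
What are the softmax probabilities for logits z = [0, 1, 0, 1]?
p = [0.1345, 0.3655, 0.1345, 0.3655]

exp(z) = [1, 2.718, 1, 2.718]
Sum = 7.437
p = [0.1345, 0.3655, 0.1345, 0.3655]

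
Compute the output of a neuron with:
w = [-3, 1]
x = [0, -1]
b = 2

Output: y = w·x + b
y = 1

y = (-3)(0) + (1)(-1) + 2 = 1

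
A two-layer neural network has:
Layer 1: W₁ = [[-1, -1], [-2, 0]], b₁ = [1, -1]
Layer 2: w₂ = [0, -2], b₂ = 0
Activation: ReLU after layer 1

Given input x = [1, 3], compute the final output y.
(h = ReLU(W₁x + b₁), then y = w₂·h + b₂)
y = 0

Layer 1 pre-activation: z₁ = [-3, -3]
After ReLU: h = [0, 0]
Layer 2 output: y = 0×0 + -2×0 + 0 = 0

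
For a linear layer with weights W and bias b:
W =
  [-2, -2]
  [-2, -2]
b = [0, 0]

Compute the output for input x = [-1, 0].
y = [2, 2]

Wx = [-2×-1 + -2×0, -2×-1 + -2×0]
   = [2, 2]
y = Wx + b = [2 + 0, 2 + 0] = [2, 2]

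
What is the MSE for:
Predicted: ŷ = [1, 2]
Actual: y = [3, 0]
MSE = 4

MSE = (1/2)((1-3)² + (2-0)²) = (1/2)(4 + 4) = 4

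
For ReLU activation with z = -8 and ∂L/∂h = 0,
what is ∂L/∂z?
∂L/∂z = 0

h = ReLU(-8) = 0
Since z < 0: ∂h/∂z = 0
∂L/∂z = ∂L/∂h · ∂h/∂z = 0 × 0 = 0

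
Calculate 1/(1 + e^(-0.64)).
0.6548

sigmoid(0.64) = 1/(1 + e^(-0.64)) = 1/(1 + 0.5273) = 0.6548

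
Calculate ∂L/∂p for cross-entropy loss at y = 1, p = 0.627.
∂L/∂p = -1.595

∂L/∂p = -y/p + (1-y)/(1-p) = -1/0.627 + 0 = -1.595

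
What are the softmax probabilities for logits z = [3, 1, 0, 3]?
p = [0.4576, 0.0619, 0.0228, 0.4576]

exp(z) = [20.09, 2.718, 1, 20.09]
Sum = 43.89
p = [0.4576, 0.0619, 0.0228, 0.4576]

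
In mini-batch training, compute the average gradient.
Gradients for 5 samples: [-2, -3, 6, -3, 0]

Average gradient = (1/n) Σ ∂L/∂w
Average gradient = -0.4

Average = (1/5)(-2 + -3 + 6 + -3 + 0) = -2/5 = -0.4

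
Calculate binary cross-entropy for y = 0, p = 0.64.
L = 1.022

L = -0·log(0.64) - 1·log(0.36) = -log(0.36) = 1.022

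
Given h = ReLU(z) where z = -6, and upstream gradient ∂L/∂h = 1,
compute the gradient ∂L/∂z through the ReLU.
∂L/∂z = 0

h = ReLU(-6) = 0
Since z < 0: ∂h/∂z = 0
∂L/∂z = ∂L/∂h · ∂h/∂z = 1 × 0 = 0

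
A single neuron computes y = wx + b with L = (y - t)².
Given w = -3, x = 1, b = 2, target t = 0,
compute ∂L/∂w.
∂L/∂w = -2

y = wx + b = (-3)(1) + 2 = -1
∂L/∂y = 2(y - t) = 2(-1 - 0) = -2
∂y/∂w = x = 1
∂L/∂w = ∂L/∂y · ∂y/∂w = -2 × 1 = -2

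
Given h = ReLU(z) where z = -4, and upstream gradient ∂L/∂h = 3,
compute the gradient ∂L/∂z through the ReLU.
∂L/∂z = 0

h = ReLU(-4) = 0
Since z < 0: ∂h/∂z = 0
∂L/∂z = ∂L/∂h · ∂h/∂z = 3 × 0 = 0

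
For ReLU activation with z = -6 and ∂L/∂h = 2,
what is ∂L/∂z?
∂L/∂z = 0

h = ReLU(-6) = 0
Since z < 0: ∂h/∂z = 0
∂L/∂z = ∂L/∂h · ∂h/∂z = 2 × 0 = 0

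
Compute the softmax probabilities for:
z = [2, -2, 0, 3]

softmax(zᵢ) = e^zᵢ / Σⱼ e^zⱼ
p = [0.2583, 0.0047, 0.035, 0.702]

exp(z) = [7.389, 0.1353, 1, 20.09]
Sum = 28.61
p = [0.2583, 0.0047, 0.035, 0.702]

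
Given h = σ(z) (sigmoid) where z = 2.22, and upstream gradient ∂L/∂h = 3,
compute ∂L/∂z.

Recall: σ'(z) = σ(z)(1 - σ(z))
∂L/∂z = 0.2651

σ(2.22) = 0.902
σ'(2.22) = σ(2.22)(1 - σ(2.22)) = 0.902 × 0.09797 = 0.08837
∂L/∂z = ∂L/∂h · σ'(z) = 3 × 0.08837 = 0.2651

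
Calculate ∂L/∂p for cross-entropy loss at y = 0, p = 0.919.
∂L/∂p = 12.35

∂L/∂p = -y/p + (1-y)/(1-p) = 0 + 1/0.081 = 12.35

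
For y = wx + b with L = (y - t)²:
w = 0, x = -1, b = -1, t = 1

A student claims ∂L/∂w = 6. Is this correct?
Incorrect

y = (0)(-1) + -1 = -1
∂L/∂y = 2(y - t) = 2(-1 - 1) = -4
∂y/∂w = x = -1
∂L/∂w = -4 × -1 = 4

Claimed value: 6
Incorrect: The correct gradient is 4.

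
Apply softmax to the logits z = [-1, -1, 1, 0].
p = [0.0826, 0.0826, 0.6103, 0.2245]

exp(z) = [0.3679, 0.3679, 2.718, 1]
Sum = 4.454
p = [0.0826, 0.0826, 0.6103, 0.2245]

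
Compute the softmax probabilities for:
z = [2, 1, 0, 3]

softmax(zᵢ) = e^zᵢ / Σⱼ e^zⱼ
p = [0.2369, 0.0871, 0.0321, 0.6439]

exp(z) = [7.389, 2.718, 1, 20.09]
Sum = 31.19
p = [0.2369, 0.0871, 0.0321, 0.6439]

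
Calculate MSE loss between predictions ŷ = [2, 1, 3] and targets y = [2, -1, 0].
MSE = 4.333

MSE = (1/3)((2-2)² + (1--1)² + (3-0)²) = (1/3)(0 + 4 + 9) = 4.333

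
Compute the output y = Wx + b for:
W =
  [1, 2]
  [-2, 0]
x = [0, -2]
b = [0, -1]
y = [-4, -1]

Wx = [1×0 + 2×-2, -2×0 + 0×-2]
   = [-4, 0]
y = Wx + b = [-4 + 0, 0 + -1] = [-4, -1]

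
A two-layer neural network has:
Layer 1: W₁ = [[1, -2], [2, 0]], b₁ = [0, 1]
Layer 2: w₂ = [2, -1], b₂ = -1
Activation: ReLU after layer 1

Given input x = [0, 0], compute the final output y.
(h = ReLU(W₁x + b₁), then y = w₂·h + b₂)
y = -2

Layer 1 pre-activation: z₁ = [0, 1]
After ReLU: h = [0, 1]
Layer 2 output: y = 2×0 + -1×1 + -1 = -2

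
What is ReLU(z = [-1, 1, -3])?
h = [0, 1, 0]

ReLU applied element-wise: max(0,-1)=0, max(0,1)=1, max(0,-3)=0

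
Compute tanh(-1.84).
-0.9508

tanh(-1.84) = (e^(-1.84) - e^(1.84))/(e^(-1.84) + e^(1.84)) = -0.9508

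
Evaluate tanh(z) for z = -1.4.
-0.8854

tanh(-1.4) = (e^(-1.4) - e^(1.4))/(e^(-1.4) + e^(1.4)) = -0.8854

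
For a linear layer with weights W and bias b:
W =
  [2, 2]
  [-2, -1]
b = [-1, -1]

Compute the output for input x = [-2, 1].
y = [-3, 2]

Wx = [2×-2 + 2×1, -2×-2 + -1×1]
   = [-2, 3]
y = Wx + b = [-2 + -1, 3 + -1] = [-3, 2]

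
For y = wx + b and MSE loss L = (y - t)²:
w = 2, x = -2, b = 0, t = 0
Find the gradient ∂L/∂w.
∂L/∂w = 16

y = wx + b = (2)(-2) + 0 = -4
∂L/∂y = 2(y - t) = 2(-4 - 0) = -8
∂y/∂w = x = -2
∂L/∂w = ∂L/∂y · ∂y/∂w = -8 × -2 = 16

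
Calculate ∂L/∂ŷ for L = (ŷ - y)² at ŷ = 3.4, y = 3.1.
∂L/∂ŷ = 0.6

∂L/∂ŷ = 2(ŷ - y) = 2(3.4 - 3.1) = 2(0.3) = 0.6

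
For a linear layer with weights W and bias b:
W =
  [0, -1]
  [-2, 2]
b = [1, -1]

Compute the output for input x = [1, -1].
y = [2, -5]

Wx = [0×1 + -1×-1, -2×1 + 2×-1]
   = [1, -4]
y = Wx + b = [1 + 1, -4 + -1] = [2, -5]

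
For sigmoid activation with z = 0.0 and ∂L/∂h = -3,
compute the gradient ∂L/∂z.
∂L/∂z = -0.75

σ(0.0) = 0.5
σ'(0.0) = σ(0.0)(1 - σ(0.0)) = 0.5 × 0.5 = 0.25
∂L/∂z = ∂L/∂h · σ'(z) = -3 × 0.25 = -0.75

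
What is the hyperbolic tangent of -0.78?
-0.6527

tanh(-0.78) = (e^(-0.78) - e^(0.78))/(e^(-0.78) + e^(0.78)) = -0.6527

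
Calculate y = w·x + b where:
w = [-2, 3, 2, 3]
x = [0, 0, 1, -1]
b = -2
y = -3

y = (-2)(0) + (3)(0) + (2)(1) + (3)(-1) + -2 = -3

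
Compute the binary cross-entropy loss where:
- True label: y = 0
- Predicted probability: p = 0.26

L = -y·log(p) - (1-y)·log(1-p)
L = 0.3011

L = -0·log(0.26) - 1·log(0.74) = -log(0.74) = 0.3011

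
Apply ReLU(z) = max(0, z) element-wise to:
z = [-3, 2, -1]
h = [0, 2, 0]

ReLU applied element-wise: max(0,-3)=0, max(0,2)=2, max(0,-1)=0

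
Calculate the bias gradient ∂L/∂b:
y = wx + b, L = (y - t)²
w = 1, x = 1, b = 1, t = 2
∂L/∂b = 0

y = wx + b = (1)(1) + 1 = 2
∂L/∂y = 2(y - t) = 2(2 - 2) = 0
∂y/∂b = 1
∂L/∂b = ∂L/∂y · ∂y/∂b = 0 × 1 = 0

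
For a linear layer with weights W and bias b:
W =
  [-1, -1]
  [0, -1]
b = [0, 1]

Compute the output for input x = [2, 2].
y = [-4, -1]

Wx = [-1×2 + -1×2, 0×2 + -1×2]
   = [-4, -2]
y = Wx + b = [-4 + 0, -2 + 1] = [-4, -1]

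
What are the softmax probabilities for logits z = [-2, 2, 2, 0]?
p = [0.0085, 0.4643, 0.4643, 0.0628]

exp(z) = [0.1353, 7.389, 7.389, 1]
Sum = 15.91
p = [0.0085, 0.4643, 0.4643, 0.0628]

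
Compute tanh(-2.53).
-0.9874

tanh(-2.53) = (e^(-2.53) - e^(2.53))/(e^(-2.53) + e^(2.53)) = -0.9874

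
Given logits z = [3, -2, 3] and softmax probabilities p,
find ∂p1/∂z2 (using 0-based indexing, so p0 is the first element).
∂p1/∂z2 = -0.001673

p = softmax(z) = [0.4983, 0.003358, 0.4983]
p1 = 0.003358, p2 = 0.4983

∂p1/∂z2 = -p1 × p2 = -0.003358 × 0.4983 = -0.001673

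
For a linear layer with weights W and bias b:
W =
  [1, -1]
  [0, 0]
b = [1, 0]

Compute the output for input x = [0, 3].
y = [-2, 0]

Wx = [1×0 + -1×3, 0×0 + 0×3]
   = [-3, 0]
y = Wx + b = [-3 + 1, 0 + 0] = [-2, 0]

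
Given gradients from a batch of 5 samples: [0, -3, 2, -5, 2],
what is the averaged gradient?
Average gradient = -0.8

Average = (1/5)(0 + -3 + 2 + -5 + 2) = -4/5 = -0.8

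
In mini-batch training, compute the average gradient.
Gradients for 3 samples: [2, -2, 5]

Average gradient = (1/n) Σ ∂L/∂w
Average gradient = 1.667

Average = (1/3)(2 + -2 + 5) = 5/3 = 1.667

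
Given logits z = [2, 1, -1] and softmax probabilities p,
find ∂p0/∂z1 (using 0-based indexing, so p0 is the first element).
∂p0/∂z1 = -0.183

p = softmax(z) = [0.7054, 0.2595, 0.03512]
p0 = 0.7054, p1 = 0.2595

∂p0/∂z1 = -p0 × p1 = -0.7054 × 0.2595 = -0.183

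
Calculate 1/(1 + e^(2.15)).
0.1043

sigmoid(-2.15) = 1/(1 + e^(2.15)) = 1/(1 + 8.585) = 0.1043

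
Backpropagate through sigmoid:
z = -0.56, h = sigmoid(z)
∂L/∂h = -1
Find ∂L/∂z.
∂L/∂z = -0.2314

σ(-0.56) = 0.3635
σ'(-0.56) = σ(-0.56)(1 - σ(-0.56)) = 0.3635 × 0.6365 = 0.2314
∂L/∂z = ∂L/∂h · σ'(z) = -1 × 0.2314 = -0.2314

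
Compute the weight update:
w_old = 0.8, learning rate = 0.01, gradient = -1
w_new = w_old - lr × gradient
w_new = 0.81

w_new = w - η·∂L/∂w = 0.8 - 0.01×(-1) = 0.8 - (-0.01) = 0.81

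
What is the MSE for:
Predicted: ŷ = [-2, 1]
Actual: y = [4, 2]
MSE = 18.5

MSE = (1/2)((-2-4)² + (1-2)²) = (1/2)(36 + 1) = 18.5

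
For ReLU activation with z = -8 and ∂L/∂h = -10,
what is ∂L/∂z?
∂L/∂z = 0

h = ReLU(-8) = 0
Since z < 0: ∂h/∂z = 0
∂L/∂z = ∂L/∂h · ∂h/∂z = -10 × 0 = 0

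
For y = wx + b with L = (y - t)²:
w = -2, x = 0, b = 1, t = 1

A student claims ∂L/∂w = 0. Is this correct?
Correct

y = (-2)(0) + 1 = 1
∂L/∂y = 2(y - t) = 2(1 - 1) = 0
∂y/∂w = x = 0
∂L/∂w = 0 × 0 = 0

Claimed value: 0
Correct: The correct gradient is 0.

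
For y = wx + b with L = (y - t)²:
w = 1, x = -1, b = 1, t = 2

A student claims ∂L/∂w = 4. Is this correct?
Correct

y = (1)(-1) + 1 = 0
∂L/∂y = 2(y - t) = 2(0 - 2) = -4
∂y/∂w = x = -1
∂L/∂w = -4 × -1 = 4

Claimed value: 4
Correct: The correct gradient is 4.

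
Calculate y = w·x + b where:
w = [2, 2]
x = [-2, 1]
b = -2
y = -4

y = (2)(-2) + (2)(1) + -2 = -4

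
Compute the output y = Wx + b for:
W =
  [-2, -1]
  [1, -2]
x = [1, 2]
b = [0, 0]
y = [-4, -3]

Wx = [-2×1 + -1×2, 1×1 + -2×2]
   = [-4, -3]
y = Wx + b = [-4 + 0, -3 + 0] = [-4, -3]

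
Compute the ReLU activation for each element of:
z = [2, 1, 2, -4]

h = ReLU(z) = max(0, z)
h = [2, 1, 2, 0]

ReLU applied element-wise: max(0,2)=2, max(0,1)=1, max(0,2)=2, max(0,-4)=0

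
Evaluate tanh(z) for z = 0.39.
0.3714

tanh(0.39) = (e^(0.39) - e^(-0.39))/(e^(0.39) + e^(-0.39)) = 0.3714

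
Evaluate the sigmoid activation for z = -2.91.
0.05166

sigmoid(-2.91) = 1/(1 + e^(2.91)) = 1/(1 + 18.36) = 0.05166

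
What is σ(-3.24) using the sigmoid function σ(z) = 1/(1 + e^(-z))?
0.03769

sigmoid(-3.24) = 1/(1 + e^(3.24)) = 1/(1 + 25.53) = 0.03769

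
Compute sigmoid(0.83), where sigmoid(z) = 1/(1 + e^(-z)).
0.6964

sigmoid(0.83) = 1/(1 + e^(-0.83)) = 1/(1 + 0.436) = 0.6964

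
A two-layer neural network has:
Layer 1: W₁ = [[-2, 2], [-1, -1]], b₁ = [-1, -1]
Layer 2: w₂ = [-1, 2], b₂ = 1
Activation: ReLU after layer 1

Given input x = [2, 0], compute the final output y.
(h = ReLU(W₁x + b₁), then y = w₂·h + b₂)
y = 1

Layer 1 pre-activation: z₁ = [-5, -3]
After ReLU: h = [0, 0]
Layer 2 output: y = -1×0 + 2×0 + 1 = 1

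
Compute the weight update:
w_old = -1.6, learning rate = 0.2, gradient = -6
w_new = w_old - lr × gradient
w_new = -0.4

w_new = w - η·∂L/∂w = -1.6 - 0.2×(-6) = -1.6 - (-1.2) = -0.4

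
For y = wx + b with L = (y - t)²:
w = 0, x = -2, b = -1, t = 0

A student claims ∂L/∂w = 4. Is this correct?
Correct

y = (0)(-2) + -1 = -1
∂L/∂y = 2(y - t) = 2(-1 - 0) = -2
∂y/∂w = x = -2
∂L/∂w = -2 × -2 = 4

Claimed value: 4
Correct: The correct gradient is 4.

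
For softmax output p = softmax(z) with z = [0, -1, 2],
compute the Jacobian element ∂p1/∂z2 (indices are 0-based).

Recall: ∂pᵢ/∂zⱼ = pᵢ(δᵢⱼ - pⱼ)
∂p1/∂z2 = -0.03545

p = softmax(z) = [0.1142, 0.04201, 0.8438]
p1 = 0.04201, p2 = 0.8438

∂p1/∂z2 = -p1 × p2 = -0.04201 × 0.8438 = -0.03545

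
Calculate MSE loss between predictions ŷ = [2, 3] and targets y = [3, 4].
MSE = 1

MSE = (1/2)((2-3)² + (3-4)²) = (1/2)(1 + 1) = 1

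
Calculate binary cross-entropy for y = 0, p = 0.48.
L = 0.6539

L = -0·log(0.48) - 1·log(0.52) = -log(0.52) = 0.6539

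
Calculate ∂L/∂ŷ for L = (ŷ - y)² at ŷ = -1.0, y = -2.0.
∂L/∂ŷ = 2.0

∂L/∂ŷ = 2(ŷ - y) = 2(-1.0 - -2.0) = 2(1.0) = 2.0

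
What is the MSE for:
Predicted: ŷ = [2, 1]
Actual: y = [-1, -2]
MSE = 9

MSE = (1/2)((2--1)² + (1--2)²) = (1/2)(9 + 9) = 9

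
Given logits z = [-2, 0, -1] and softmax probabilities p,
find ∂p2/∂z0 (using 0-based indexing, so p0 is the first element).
∂p2/∂z0 = -0.02203

p = softmax(z) = [0.09003, 0.6652, 0.2447]
p2 = 0.2447, p0 = 0.09003

∂p2/∂z0 = -p2 × p0 = -0.2447 × 0.09003 = -0.02203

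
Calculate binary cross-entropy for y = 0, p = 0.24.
L = 0.2744

L = -0·log(0.24) - 1·log(0.76) = -log(0.76) = 0.2744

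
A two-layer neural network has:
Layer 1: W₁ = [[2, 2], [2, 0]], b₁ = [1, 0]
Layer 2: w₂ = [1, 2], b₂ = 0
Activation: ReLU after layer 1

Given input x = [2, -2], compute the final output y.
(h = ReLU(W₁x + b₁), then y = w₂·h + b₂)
y = 9

Layer 1 pre-activation: z₁ = [1, 4]
After ReLU: h = [1, 4]
Layer 2 output: y = 1×1 + 2×4 + 0 = 9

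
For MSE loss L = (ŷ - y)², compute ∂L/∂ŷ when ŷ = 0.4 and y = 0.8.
∂L/∂ŷ = -0.8

∂L/∂ŷ = 2(ŷ - y) = 2(0.4 - 0.8) = 2(-0.4) = -0.8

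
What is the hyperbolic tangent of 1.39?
0.8832

tanh(1.39) = (e^(1.39) - e^(-1.39))/(e^(1.39) + e^(-1.39)) = 0.8832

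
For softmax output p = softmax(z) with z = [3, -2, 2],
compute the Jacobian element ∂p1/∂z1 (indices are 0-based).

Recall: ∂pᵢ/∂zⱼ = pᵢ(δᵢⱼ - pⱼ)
∂p1/∂z1 = 0.004878

p = softmax(z) = [0.7275, 0.004902, 0.2676]
p1 = 0.004902

∂p1/∂z1 = p1(1 - p1) = 0.004902 × (1 - 0.004902) = 0.004878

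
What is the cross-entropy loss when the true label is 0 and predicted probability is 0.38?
L = 0.478

L = -0·log(0.38) - 1·log(0.62) = -log(0.62) = 0.478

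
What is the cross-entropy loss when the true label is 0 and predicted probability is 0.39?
L = 0.4943

L = -0·log(0.39) - 1·log(0.61) = -log(0.61) = 0.4943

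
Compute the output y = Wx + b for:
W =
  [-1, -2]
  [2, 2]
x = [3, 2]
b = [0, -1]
y = [-7, 9]

Wx = [-1×3 + -2×2, 2×3 + 2×2]
   = [-7, 10]
y = Wx + b = [-7 + 0, 10 + -1] = [-7, 9]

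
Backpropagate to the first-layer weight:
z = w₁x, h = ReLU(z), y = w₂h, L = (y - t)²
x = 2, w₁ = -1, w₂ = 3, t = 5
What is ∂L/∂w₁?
∂L/∂w₁ = 0

Forward pass:
z = w₁x = -1×2 = -2
h = ReLU(-2) = 0
y = w₂h = 3×0 = 0

Backward pass:
∂L/∂y = 2(y - t) = 2(0 - 5) = -10
∂y/∂h = w₂ = 3
∂h/∂z = 0 (ReLU derivative)
∂z/∂w₁ = x = 2

∂L/∂w₁ = -10 × 3 × 0 × 2 = 0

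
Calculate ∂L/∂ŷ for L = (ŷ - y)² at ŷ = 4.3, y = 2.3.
∂L/∂ŷ = 4.0

∂L/∂ŷ = 2(ŷ - y) = 2(4.3 - 2.3) = 2(2.0) = 4.0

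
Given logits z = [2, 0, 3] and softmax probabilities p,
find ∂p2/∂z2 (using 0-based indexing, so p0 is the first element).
∂p2/∂z2 = 0.2078

p = softmax(z) = [0.2595, 0.03512, 0.7054]
p2 = 0.7054

∂p2/∂z2 = p2(1 - p2) = 0.7054 × (1 - 0.7054) = 0.2078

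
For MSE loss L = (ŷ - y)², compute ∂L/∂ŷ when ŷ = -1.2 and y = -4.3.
∂L/∂ŷ = 6.2

∂L/∂ŷ = 2(ŷ - y) = 2(-1.2 - -4.3) = 2(3.1) = 6.2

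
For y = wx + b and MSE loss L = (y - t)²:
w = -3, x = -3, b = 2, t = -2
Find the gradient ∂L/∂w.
∂L/∂w = -78

y = wx + b = (-3)(-3) + 2 = 11
∂L/∂y = 2(y - t) = 2(11 - -2) = 26
∂y/∂w = x = -3
∂L/∂w = ∂L/∂y · ∂y/∂w = 26 × -3 = -78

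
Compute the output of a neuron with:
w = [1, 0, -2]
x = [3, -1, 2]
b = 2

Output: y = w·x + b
y = 1

y = (1)(3) + (0)(-1) + (-2)(2) + 2 = 1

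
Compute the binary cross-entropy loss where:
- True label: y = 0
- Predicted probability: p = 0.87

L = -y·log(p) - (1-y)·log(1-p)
L = 2.04

L = -0·log(0.87) - 1·log(0.13) = -log(0.13) = 2.04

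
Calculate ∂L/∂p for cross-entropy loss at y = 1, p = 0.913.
∂L/∂p = -1.095

∂L/∂p = -y/p + (1-y)/(1-p) = -1/0.913 + 0 = -1.095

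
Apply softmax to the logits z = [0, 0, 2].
p = [0.1065, 0.1065, 0.787]

exp(z) = [1, 1, 7.389]
Sum = 9.389
p = [0.1065, 0.1065, 0.787]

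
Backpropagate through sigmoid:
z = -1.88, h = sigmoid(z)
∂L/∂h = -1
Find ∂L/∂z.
∂L/∂z = -0.1149

σ(-1.88) = 0.1324
σ'(-1.88) = σ(-1.88)(1 - σ(-1.88)) = 0.1324 × 0.8676 = 0.1149
∂L/∂z = ∂L/∂h · σ'(z) = -1 × 0.1149 = -0.1149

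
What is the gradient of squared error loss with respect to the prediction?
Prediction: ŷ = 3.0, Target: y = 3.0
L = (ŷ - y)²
∂L/∂ŷ = 0.0

∂L/∂ŷ = 2(ŷ - y) = 2(3.0 - 3.0) = 2(0.0) = 0.0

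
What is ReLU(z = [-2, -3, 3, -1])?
h = [0, 0, 3, 0]

ReLU applied element-wise: max(0,-2)=0, max(0,-3)=0, max(0,3)=3, max(0,-1)=0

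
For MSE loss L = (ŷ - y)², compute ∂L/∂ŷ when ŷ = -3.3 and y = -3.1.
∂L/∂ŷ = -0.4

∂L/∂ŷ = 2(ŷ - y) = 2(-3.3 - -3.1) = 2(-0.2) = -0.4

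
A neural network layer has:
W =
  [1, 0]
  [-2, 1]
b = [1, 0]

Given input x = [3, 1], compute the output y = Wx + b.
y = [4, -5]

Wx = [1×3 + 0×1, -2×3 + 1×1]
   = [3, -5]
y = Wx + b = [3 + 1, -5 + 0] = [4, -5]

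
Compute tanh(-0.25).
-0.2449

tanh(-0.25) = (e^(-0.25) - e^(0.25))/(e^(-0.25) + e^(0.25)) = -0.2449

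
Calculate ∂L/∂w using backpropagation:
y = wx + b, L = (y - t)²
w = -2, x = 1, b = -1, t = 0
∂L/∂w = -6

y = wx + b = (-2)(1) + -1 = -3
∂L/∂y = 2(y - t) = 2(-3 - 0) = -6
∂y/∂w = x = 1
∂L/∂w = ∂L/∂y · ∂y/∂w = -6 × 1 = -6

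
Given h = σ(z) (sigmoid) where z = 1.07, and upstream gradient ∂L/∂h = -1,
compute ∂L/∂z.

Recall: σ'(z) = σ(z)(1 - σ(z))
∂L/∂z = -0.1902

σ(1.07) = 0.7446
σ'(1.07) = σ(1.07)(1 - σ(1.07)) = 0.7446 × 0.2554 = 0.1902
∂L/∂z = ∂L/∂h · σ'(z) = -1 × 0.1902 = -0.1902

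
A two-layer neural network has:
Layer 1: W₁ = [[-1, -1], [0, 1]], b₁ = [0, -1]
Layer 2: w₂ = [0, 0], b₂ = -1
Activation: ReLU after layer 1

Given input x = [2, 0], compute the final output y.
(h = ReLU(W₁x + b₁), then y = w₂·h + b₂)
y = -1

Layer 1 pre-activation: z₁ = [-2, -1]
After ReLU: h = [0, 0]
Layer 2 output: y = 0×0 + 0×0 + -1 = -1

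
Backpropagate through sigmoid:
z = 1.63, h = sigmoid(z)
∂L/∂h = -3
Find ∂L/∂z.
∂L/∂z = -0.411

σ(1.63) = 0.8362
σ'(1.63) = σ(1.63)(1 - σ(1.63)) = 0.8362 × 0.1638 = 0.137
∂L/∂z = ∂L/∂h · σ'(z) = -3 × 0.137 = -0.411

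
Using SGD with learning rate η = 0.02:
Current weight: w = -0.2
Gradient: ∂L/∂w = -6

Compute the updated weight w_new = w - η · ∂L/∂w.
w_new = -0.08

w_new = w - η·∂L/∂w = -0.2 - 0.02×(-6) = -0.2 - (-0.12) = -0.08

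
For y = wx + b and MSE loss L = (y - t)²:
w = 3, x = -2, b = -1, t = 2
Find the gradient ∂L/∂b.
∂L/∂b = -18

y = wx + b = (3)(-2) + -1 = -7
∂L/∂y = 2(y - t) = 2(-7 - 2) = -18
∂y/∂b = 1
∂L/∂b = ∂L/∂y · ∂y/∂b = -18 × 1 = -18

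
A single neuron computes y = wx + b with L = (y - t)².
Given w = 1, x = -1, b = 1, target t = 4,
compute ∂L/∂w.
∂L/∂w = 8

y = wx + b = (1)(-1) + 1 = 0
∂L/∂y = 2(y - t) = 2(0 - 4) = -8
∂y/∂w = x = -1
∂L/∂w = ∂L/∂y · ∂y/∂w = -8 × -1 = 8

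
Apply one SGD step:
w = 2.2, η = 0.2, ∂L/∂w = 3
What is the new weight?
w_new = 1.6

w_new = w - η·∂L/∂w = 2.2 - 0.2×(3) = 2.2 - (0.6) = 1.6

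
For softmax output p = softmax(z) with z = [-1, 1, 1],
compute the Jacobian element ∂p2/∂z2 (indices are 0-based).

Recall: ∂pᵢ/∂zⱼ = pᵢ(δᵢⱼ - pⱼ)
∂p2/∂z2 = 0.249

p = softmax(z) = [0.06338, 0.4683, 0.4683]
p2 = 0.4683

∂p2/∂z2 = p2(1 - p2) = 0.4683 × (1 - 0.4683) = 0.249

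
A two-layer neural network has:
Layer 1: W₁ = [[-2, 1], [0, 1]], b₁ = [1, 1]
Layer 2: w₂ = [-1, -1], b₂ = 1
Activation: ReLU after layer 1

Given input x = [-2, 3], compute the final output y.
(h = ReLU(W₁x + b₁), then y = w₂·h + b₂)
y = -11

Layer 1 pre-activation: z₁ = [8, 4]
After ReLU: h = [8, 4]
Layer 2 output: y = -1×8 + -1×4 + 1 = -11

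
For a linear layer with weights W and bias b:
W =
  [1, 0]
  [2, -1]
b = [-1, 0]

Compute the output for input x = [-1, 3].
y = [-2, -5]

Wx = [1×-1 + 0×3, 2×-1 + -1×3]
   = [-1, -5]
y = Wx + b = [-1 + -1, -5 + 0] = [-2, -5]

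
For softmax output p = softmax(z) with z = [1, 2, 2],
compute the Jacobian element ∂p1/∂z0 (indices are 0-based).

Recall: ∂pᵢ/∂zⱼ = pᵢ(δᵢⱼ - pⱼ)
∂p1/∂z0 = -0.06561

p = softmax(z) = [0.1554, 0.4223, 0.4223]
p1 = 0.4223, p0 = 0.1554

∂p1/∂z0 = -p1 × p0 = -0.4223 × 0.1554 = -0.06561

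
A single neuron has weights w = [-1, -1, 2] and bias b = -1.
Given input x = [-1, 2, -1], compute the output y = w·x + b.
y = -4

y = (-1)(-1) + (-1)(2) + (2)(-1) + -1 = -4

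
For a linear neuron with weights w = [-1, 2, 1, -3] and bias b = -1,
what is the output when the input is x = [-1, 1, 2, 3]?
y = -5

y = (-1)(-1) + (2)(1) + (1)(2) + (-3)(3) + -1 = -5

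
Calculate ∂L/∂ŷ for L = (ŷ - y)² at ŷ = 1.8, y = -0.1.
∂L/∂ŷ = 3.8

∂L/∂ŷ = 2(ŷ - y) = 2(1.8 - -0.1) = 2(1.9) = 3.8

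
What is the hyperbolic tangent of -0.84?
-0.6858

tanh(-0.84) = (e^(-0.84) - e^(0.84))/(e^(-0.84) + e^(0.84)) = -0.6858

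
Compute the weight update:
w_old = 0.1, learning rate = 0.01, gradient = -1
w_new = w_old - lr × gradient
w_new = 0.11

w_new = w - η·∂L/∂w = 0.1 - 0.01×(-1) = 0.1 - (-0.01) = 0.11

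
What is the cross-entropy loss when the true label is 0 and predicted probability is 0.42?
L = 0.5447

L = -0·log(0.42) - 1·log(0.58) = -log(0.58) = 0.5447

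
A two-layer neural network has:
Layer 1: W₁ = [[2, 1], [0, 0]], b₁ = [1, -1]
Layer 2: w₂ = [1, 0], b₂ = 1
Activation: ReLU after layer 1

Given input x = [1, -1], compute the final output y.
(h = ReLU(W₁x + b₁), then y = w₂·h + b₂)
y = 3

Layer 1 pre-activation: z₁ = [2, -1]
After ReLU: h = [2, 0]
Layer 2 output: y = 1×2 + 0×0 + 1 = 3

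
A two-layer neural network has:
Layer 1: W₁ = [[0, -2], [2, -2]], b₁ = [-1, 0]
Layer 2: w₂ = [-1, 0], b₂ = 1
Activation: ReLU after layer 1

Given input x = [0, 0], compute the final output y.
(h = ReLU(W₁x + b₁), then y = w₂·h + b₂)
y = 1

Layer 1 pre-activation: z₁ = [-1, 0]
After ReLU: h = [0, 0]
Layer 2 output: y = -1×0 + 0×0 + 1 = 1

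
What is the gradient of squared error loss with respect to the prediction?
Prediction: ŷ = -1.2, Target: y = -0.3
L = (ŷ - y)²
∂L/∂ŷ = -1.8

∂L/∂ŷ = 2(ŷ - y) = 2(-1.2 - -0.3) = 2(-0.9) = -1.8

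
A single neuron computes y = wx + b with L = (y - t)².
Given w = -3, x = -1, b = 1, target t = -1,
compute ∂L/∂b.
∂L/∂b = 10

y = wx + b = (-3)(-1) + 1 = 4
∂L/∂y = 2(y - t) = 2(4 - -1) = 10
∂y/∂b = 1
∂L/∂b = ∂L/∂y · ∂y/∂b = 10 × 1 = 10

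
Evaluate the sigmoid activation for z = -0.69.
0.334

sigmoid(-0.69) = 1/(1 + e^(0.69)) = 1/(1 + 1.994) = 0.334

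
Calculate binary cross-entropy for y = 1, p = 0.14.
L = 1.966

L = -1·log(0.14) - 0·log(0.86) = -log(0.14) = 1.966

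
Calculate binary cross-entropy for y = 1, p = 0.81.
L = 0.2107

L = -1·log(0.81) - 0·log(0.19) = -log(0.81) = 0.2107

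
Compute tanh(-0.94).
-0.7352

tanh(-0.94) = (e^(-0.94) - e^(0.94))/(e^(-0.94) + e^(0.94)) = -0.7352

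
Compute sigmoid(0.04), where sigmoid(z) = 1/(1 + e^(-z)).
0.51

sigmoid(0.04) = 1/(1 + e^(-0.04)) = 1/(1 + 0.9608) = 0.51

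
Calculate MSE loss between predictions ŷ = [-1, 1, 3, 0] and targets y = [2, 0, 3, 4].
MSE = 6.5

MSE = (1/4)((-1-2)² + (1-0)² + (3-3)² + (0-4)²) = (1/4)(9 + 1 + 0 + 16) = 6.5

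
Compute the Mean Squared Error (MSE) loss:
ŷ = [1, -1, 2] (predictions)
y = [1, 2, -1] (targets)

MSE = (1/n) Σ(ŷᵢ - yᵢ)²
MSE = 6

MSE = (1/3)((1-1)² + (-1-2)² + (2--1)²) = (1/3)(0 + 9 + 9) = 6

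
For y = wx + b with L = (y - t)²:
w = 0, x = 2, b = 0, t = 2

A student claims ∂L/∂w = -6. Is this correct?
Incorrect

y = (0)(2) + 0 = 0
∂L/∂y = 2(y - t) = 2(0 - 2) = -4
∂y/∂w = x = 2
∂L/∂w = -4 × 2 = -8

Claimed value: -6
Incorrect: The correct gradient is -8.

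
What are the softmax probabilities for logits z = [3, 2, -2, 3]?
p = [0.4211, 0.1549, 0.0028, 0.4211]

exp(z) = [20.09, 7.389, 0.1353, 20.09]
Sum = 47.7
p = [0.4211, 0.1549, 0.0028, 0.4211]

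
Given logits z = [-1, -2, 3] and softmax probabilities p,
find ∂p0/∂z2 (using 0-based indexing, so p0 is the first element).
∂p0/∂z2 = -0.01743

p = softmax(z) = [0.01787, 0.006573, 0.9756]
p0 = 0.01787, p2 = 0.9756

∂p0/∂z2 = -p0 × p2 = -0.01787 × 0.9756 = -0.01743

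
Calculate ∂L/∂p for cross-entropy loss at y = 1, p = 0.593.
∂L/∂p = -1.686

∂L/∂p = -y/p + (1-y)/(1-p) = -1/0.593 + 0 = -1.686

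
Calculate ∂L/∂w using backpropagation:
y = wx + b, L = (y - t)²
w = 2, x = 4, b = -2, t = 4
∂L/∂w = 16

y = wx + b = (2)(4) + -2 = 6
∂L/∂y = 2(y - t) = 2(6 - 4) = 4
∂y/∂w = x = 4
∂L/∂w = ∂L/∂y · ∂y/∂w = 4 × 4 = 16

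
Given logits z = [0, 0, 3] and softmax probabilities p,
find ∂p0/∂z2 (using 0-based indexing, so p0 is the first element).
∂p0/∂z2 = -0.04118

p = softmax(z) = [0.04528, 0.04528, 0.9094]
p0 = 0.04528, p2 = 0.9094

∂p0/∂z2 = -p0 × p2 = -0.04528 × 0.9094 = -0.04118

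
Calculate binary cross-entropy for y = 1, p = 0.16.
L = 1.833

L = -1·log(0.16) - 0·log(0.84) = -log(0.16) = 1.833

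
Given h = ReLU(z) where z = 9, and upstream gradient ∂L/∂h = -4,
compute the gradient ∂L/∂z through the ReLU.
∂L/∂z = -4

h = ReLU(9) = 9
Since z > 0: ∂h/∂z = 1
∂L/∂z = ∂L/∂h · ∂h/∂z = -4 × 1 = -4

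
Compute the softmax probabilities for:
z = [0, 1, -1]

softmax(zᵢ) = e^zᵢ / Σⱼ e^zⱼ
p = [0.2447, 0.6652, 0.09]

exp(z) = [1, 2.718, 0.3679]
Sum = 4.086
p = [0.2447, 0.6652, 0.09]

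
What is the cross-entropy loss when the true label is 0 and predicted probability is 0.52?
L = 0.734

L = -0·log(0.52) - 1·log(0.48) = -log(0.48) = 0.734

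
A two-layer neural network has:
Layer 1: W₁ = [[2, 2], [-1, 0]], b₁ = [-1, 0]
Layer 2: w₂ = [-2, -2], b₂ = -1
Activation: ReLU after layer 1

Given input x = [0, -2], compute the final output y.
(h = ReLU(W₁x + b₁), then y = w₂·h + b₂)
y = -1

Layer 1 pre-activation: z₁ = [-5, 0]
After ReLU: h = [0, 0]
Layer 2 output: y = -2×0 + -2×0 + -1 = -1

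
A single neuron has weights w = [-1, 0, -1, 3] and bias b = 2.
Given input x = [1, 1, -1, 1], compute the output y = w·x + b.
y = 5

y = (-1)(1) + (0)(1) + (-1)(-1) + (3)(1) + 2 = 5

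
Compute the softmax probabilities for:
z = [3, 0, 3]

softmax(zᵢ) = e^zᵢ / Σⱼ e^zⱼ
p = [0.4879, 0.0243, 0.4879]

exp(z) = [20.09, 1, 20.09]
Sum = 41.17
p = [0.4879, 0.0243, 0.4879]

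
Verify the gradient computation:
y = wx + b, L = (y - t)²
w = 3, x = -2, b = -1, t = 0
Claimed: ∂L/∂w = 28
Correct

y = (3)(-2) + -1 = -7
∂L/∂y = 2(y - t) = 2(-7 - 0) = -14
∂y/∂w = x = -2
∂L/∂w = -14 × -2 = 28

Claimed value: 28
Correct: The correct gradient is 28.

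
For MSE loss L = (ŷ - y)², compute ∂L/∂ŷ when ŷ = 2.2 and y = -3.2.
∂L/∂ŷ = 10.8

∂L/∂ŷ = 2(ŷ - y) = 2(2.2 - -3.2) = 2(5.4) = 10.8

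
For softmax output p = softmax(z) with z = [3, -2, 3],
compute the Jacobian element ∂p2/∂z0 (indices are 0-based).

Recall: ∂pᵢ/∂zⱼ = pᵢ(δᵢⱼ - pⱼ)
∂p2/∂z0 = -0.2483

p = softmax(z) = [0.4983, 0.003358, 0.4983]
p2 = 0.4983, p0 = 0.4983

∂p2/∂z0 = -p2 × p0 = -0.4983 × 0.4983 = -0.2483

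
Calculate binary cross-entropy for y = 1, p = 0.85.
L = 0.1625

L = -1·log(0.85) - 0·log(0.15) = -log(0.85) = 0.1625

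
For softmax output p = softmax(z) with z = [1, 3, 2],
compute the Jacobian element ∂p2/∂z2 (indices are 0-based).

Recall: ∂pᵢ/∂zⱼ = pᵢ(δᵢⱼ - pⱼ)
∂p2/∂z2 = 0.1848

p = softmax(z) = [0.09003, 0.6652, 0.2447]
p2 = 0.2447

∂p2/∂z2 = p2(1 - p2) = 0.2447 × (1 - 0.2447) = 0.1848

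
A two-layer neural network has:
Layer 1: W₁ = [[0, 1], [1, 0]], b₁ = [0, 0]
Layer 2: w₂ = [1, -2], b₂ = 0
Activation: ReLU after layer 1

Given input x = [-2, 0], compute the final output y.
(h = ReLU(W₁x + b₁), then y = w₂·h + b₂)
y = 0

Layer 1 pre-activation: z₁ = [0, -2]
After ReLU: h = [0, 0]
Layer 2 output: y = 1×0 + -2×0 + 0 = 0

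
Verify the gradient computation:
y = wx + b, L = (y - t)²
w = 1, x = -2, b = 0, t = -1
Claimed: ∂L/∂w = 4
Correct

y = (1)(-2) + 0 = -2
∂L/∂y = 2(y - t) = 2(-2 - -1) = -2
∂y/∂w = x = -2
∂L/∂w = -2 × -2 = 4

Claimed value: 4
Correct: The correct gradient is 4.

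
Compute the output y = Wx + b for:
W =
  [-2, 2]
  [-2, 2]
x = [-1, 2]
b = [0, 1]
y = [6, 7]

Wx = [-2×-1 + 2×2, -2×-1 + 2×2]
   = [6, 6]
y = Wx + b = [6 + 0, 6 + 1] = [6, 7]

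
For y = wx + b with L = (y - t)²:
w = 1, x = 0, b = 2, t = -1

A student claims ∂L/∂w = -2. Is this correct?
Incorrect

y = (1)(0) + 2 = 2
∂L/∂y = 2(y - t) = 2(2 - -1) = 6
∂y/∂w = x = 0
∂L/∂w = 6 × 0 = 0

Claimed value: -2
Incorrect: The correct gradient is 0.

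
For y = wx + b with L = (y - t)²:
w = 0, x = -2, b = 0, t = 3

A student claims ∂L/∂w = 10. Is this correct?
Incorrect

y = (0)(-2) + 0 = 0
∂L/∂y = 2(y - t) = 2(0 - 3) = -6
∂y/∂w = x = -2
∂L/∂w = -6 × -2 = 12

Claimed value: 10
Incorrect: The correct gradient is 12.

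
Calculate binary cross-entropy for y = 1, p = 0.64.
L = 0.4463

L = -1·log(0.64) - 0·log(0.36) = -log(0.64) = 0.4463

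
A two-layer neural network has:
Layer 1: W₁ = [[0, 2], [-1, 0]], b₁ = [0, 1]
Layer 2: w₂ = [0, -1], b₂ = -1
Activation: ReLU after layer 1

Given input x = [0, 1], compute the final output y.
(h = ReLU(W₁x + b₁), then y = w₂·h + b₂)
y = -2

Layer 1 pre-activation: z₁ = [2, 1]
After ReLU: h = [2, 1]
Layer 2 output: y = 0×2 + -1×1 + -1 = -2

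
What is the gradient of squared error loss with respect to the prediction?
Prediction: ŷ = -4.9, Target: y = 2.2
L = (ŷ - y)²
∂L/∂ŷ = -14.2

∂L/∂ŷ = 2(ŷ - y) = 2(-4.9 - 2.2) = 2(-7.1) = -14.2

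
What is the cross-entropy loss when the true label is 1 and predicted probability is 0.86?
L = 0.1508

L = -1·log(0.86) - 0·log(0.14) = -log(0.86) = 0.1508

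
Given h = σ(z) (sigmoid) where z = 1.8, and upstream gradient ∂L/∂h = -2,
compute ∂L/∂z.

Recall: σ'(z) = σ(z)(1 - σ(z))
∂L/∂z = -0.2435

σ(1.8) = 0.8581
σ'(1.8) = σ(1.8)(1 - σ(1.8)) = 0.8581 × 0.1419 = 0.1217
∂L/∂z = ∂L/∂h · σ'(z) = -2 × 0.1217 = -0.2435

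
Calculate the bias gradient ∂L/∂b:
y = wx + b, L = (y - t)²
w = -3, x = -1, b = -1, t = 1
∂L/∂b = 2

y = wx + b = (-3)(-1) + -1 = 2
∂L/∂y = 2(y - t) = 2(2 - 1) = 2
∂y/∂b = 1
∂L/∂b = ∂L/∂y · ∂y/∂b = 2 × 1 = 2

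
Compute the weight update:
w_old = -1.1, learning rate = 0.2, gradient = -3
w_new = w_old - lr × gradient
w_new = -0.5

w_new = w - η·∂L/∂w = -1.1 - 0.2×(-3) = -1.1 - (-0.6) = -0.5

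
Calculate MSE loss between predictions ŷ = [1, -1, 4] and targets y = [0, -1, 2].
MSE = 1.667

MSE = (1/3)((1-0)² + (-1--1)² + (4-2)²) = (1/3)(1 + 0 + 4) = 1.667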